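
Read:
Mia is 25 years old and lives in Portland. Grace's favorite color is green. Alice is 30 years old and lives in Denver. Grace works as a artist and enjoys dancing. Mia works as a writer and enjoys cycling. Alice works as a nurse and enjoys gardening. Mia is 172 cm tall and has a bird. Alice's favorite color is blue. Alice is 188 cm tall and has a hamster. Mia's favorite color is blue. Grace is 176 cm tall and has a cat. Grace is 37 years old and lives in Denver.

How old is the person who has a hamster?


Person with hamster is Alice, age 30

30


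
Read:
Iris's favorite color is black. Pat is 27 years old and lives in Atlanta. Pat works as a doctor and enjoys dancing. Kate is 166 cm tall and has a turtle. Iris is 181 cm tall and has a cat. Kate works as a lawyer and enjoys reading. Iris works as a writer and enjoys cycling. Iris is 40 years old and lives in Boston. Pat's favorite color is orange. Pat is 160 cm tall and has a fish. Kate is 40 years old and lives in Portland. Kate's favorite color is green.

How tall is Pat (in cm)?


Pat is 160 cm tall

160


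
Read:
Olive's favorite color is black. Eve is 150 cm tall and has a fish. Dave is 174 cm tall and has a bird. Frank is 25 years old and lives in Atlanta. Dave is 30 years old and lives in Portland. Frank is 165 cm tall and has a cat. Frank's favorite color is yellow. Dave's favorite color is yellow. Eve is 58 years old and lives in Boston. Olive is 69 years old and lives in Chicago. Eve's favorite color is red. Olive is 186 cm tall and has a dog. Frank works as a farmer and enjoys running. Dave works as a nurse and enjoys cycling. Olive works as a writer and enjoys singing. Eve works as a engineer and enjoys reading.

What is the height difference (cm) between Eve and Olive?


|150 - 186| = 36

36


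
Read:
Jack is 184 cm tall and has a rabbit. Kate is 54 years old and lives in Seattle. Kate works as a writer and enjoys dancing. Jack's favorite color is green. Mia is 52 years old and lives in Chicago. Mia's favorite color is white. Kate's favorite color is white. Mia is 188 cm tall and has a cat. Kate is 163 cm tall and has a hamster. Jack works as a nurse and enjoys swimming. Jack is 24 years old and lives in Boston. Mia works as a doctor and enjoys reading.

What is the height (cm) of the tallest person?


Tallest: Mia at 188 cm

188


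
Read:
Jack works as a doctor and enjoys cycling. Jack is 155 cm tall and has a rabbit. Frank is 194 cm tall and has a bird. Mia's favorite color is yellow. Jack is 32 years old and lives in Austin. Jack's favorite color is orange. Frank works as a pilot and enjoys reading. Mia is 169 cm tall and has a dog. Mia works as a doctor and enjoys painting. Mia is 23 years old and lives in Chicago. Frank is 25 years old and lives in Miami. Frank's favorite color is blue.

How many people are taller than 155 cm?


Taller than 155: 2

2


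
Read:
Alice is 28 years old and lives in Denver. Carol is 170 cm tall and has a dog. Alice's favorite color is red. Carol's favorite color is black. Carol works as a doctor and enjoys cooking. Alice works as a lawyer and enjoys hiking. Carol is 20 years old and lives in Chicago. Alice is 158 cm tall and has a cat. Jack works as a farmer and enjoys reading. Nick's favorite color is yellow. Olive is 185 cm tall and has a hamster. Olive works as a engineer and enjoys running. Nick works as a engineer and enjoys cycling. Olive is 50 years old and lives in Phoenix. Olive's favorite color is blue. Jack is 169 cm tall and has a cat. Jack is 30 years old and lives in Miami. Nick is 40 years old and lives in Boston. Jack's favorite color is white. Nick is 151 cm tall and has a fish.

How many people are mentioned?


People: Olive, Carol, Alice, Nick, Jack. Count = 5

5


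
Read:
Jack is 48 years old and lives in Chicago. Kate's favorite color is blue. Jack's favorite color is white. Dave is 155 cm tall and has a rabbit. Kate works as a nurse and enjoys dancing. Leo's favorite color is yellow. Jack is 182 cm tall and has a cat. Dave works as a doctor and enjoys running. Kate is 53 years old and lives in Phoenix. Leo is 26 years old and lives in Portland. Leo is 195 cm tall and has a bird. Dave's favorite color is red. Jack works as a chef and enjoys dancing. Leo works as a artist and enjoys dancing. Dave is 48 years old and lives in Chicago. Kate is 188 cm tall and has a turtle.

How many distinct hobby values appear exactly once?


Unique hobby values: 1

1


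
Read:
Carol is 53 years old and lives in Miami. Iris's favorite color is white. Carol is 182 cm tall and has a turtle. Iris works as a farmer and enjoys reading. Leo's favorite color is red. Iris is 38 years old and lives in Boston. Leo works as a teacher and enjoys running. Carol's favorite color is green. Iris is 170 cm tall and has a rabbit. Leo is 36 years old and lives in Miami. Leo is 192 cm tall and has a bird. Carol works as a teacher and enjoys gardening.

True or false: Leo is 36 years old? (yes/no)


Leo is actually 36. yes

yes


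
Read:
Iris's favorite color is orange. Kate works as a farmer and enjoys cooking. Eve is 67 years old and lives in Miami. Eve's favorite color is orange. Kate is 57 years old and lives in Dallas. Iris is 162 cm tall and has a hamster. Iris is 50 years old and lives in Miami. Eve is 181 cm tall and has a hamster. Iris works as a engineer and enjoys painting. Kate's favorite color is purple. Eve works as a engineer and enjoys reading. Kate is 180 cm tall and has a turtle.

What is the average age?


Sum=174, n=3, avg=58

58


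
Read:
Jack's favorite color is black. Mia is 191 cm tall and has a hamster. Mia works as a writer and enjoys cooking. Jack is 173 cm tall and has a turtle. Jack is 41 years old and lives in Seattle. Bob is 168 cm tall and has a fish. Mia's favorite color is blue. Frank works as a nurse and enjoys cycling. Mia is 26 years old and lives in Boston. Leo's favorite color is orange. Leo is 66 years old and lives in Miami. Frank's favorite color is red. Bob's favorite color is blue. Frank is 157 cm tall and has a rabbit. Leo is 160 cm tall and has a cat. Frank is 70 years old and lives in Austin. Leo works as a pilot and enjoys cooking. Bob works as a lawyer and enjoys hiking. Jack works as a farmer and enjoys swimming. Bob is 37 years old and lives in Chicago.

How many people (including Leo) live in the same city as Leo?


Leo lives in Miami. Count = 1

1


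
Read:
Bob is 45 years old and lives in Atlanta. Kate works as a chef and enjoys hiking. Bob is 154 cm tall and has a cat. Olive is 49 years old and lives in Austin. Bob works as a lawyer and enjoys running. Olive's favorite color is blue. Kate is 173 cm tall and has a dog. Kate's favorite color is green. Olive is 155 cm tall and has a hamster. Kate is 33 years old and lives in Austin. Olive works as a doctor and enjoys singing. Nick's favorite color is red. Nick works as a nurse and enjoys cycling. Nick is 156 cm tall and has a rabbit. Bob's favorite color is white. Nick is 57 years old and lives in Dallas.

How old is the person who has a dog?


Person with dog is Kate, age 33

33


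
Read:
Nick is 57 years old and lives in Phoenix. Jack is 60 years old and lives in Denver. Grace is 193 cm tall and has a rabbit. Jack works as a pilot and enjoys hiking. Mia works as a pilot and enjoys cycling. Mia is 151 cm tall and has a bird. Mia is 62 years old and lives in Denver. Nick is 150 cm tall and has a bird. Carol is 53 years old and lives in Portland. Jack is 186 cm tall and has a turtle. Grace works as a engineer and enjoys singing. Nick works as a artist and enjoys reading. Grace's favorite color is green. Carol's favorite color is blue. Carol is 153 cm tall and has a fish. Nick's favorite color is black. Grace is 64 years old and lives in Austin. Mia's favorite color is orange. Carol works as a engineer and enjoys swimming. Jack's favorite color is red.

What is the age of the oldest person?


Oldest: Grace at 64

64


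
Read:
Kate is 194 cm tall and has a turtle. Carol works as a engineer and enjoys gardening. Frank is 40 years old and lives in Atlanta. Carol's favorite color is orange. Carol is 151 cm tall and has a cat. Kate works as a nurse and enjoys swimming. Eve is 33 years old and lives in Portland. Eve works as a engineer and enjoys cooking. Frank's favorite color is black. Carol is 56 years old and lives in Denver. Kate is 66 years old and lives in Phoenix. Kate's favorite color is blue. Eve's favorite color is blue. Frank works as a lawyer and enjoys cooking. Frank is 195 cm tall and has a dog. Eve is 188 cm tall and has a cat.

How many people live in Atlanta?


Count in Atlanta: 1

1


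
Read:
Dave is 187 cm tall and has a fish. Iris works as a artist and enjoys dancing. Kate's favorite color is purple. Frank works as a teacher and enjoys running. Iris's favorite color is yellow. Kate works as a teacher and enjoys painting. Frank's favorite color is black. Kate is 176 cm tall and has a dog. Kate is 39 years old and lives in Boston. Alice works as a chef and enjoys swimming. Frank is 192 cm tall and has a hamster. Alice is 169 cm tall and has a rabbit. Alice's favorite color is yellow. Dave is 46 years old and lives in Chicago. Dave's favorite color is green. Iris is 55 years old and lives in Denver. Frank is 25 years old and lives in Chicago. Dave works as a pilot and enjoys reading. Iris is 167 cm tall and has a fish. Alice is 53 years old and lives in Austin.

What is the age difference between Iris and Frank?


|55 - 25| = 30

30


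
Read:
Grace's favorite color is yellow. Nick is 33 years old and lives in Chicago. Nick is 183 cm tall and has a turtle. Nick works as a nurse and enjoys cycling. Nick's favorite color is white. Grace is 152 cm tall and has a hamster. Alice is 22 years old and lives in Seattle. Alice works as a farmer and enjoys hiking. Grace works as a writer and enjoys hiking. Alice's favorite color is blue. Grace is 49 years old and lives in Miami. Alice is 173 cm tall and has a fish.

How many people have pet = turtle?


Count: 1

1


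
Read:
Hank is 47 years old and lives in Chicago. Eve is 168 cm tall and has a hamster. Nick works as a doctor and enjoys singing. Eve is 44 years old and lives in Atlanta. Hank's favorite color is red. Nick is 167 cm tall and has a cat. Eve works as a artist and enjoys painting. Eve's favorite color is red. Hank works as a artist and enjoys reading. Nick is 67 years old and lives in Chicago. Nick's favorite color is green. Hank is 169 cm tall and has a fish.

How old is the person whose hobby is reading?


Person with hobby=reading is Hank, age 47

47


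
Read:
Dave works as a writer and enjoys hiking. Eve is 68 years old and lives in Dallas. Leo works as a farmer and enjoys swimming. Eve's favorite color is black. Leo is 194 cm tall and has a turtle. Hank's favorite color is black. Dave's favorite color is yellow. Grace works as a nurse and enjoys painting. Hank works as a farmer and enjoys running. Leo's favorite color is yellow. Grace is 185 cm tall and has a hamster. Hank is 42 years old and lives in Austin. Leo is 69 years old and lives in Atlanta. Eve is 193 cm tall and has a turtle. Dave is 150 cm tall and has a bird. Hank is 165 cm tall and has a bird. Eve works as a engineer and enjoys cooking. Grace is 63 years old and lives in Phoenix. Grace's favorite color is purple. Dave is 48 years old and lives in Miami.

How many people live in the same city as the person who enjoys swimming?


Person with hobby swimming is Leo, city Atlanta. Count = 1

1


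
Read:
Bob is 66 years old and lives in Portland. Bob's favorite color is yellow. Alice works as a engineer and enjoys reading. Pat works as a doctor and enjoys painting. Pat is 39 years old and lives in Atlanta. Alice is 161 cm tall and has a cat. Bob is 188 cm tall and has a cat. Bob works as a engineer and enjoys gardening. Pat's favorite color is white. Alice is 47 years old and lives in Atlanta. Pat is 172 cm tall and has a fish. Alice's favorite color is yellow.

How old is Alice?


Alice is 47 years old

47


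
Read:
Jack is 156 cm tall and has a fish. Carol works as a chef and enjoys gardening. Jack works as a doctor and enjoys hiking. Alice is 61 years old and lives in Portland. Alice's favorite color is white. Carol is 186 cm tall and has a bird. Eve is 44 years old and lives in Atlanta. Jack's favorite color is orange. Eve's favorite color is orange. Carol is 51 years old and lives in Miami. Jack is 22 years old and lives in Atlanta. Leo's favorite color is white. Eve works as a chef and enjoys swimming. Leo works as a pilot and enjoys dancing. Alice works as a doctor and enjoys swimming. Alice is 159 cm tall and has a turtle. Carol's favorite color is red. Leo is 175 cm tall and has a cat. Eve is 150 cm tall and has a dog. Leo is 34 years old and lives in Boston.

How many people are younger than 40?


Filter: 2

2


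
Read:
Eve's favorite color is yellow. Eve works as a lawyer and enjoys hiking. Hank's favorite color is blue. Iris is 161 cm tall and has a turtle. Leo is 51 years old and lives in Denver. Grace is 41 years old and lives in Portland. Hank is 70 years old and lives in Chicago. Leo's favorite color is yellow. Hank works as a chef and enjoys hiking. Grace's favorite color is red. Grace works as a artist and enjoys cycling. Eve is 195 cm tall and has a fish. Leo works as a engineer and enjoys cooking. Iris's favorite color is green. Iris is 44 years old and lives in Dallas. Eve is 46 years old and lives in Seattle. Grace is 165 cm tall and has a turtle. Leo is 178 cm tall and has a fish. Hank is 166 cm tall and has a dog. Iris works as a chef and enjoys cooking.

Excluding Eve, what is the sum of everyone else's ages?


Sum (excluding Eve): 206

206


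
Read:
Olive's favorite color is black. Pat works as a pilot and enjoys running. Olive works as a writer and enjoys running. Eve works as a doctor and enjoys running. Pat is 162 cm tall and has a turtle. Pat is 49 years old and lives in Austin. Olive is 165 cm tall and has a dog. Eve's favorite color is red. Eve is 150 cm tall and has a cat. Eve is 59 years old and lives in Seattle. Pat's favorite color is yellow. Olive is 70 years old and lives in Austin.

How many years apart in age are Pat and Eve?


49 vs 59, diff = 10

10


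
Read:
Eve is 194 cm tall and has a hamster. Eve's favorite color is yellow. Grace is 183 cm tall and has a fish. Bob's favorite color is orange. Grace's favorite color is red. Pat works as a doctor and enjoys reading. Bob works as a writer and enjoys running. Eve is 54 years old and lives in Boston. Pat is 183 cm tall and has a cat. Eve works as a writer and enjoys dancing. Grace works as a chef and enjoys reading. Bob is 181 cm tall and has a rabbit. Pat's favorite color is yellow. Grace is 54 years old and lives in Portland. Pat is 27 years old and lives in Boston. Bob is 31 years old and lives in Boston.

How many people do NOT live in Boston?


Not in Boston: 1

1


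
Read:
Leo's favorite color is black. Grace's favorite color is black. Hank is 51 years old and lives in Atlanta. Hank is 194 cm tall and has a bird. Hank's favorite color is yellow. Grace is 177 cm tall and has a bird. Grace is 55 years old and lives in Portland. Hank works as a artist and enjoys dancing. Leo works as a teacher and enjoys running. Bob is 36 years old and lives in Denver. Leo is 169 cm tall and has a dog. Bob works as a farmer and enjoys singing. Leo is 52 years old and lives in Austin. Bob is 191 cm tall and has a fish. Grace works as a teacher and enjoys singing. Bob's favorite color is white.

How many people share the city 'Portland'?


Count: 1

1


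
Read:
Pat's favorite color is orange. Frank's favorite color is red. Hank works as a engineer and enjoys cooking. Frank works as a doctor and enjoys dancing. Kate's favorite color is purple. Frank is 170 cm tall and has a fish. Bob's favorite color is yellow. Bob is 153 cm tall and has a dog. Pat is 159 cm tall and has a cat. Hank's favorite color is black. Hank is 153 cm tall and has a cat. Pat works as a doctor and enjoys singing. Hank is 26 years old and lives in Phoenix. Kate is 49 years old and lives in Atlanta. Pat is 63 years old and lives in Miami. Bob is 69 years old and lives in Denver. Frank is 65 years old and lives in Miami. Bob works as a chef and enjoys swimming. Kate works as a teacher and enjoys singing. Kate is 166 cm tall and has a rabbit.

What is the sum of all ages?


49+63+65+26+69 = 272

272


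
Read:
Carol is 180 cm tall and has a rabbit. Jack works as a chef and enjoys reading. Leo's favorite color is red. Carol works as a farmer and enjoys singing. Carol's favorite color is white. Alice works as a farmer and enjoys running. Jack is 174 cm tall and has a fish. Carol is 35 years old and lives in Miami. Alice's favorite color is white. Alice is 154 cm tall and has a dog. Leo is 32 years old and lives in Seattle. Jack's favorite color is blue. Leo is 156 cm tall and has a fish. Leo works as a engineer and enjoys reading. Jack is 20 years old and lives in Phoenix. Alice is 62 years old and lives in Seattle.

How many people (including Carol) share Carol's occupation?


Carol is a farmer. Count = 2

2


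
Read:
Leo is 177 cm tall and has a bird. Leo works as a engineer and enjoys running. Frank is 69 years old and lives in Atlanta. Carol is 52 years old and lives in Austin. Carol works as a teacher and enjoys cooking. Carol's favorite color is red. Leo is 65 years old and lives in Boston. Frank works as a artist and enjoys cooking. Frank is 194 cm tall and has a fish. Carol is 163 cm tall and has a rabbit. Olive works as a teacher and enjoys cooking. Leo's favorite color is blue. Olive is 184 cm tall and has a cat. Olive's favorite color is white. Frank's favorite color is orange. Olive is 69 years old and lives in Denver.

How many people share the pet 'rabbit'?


Count: 1

1


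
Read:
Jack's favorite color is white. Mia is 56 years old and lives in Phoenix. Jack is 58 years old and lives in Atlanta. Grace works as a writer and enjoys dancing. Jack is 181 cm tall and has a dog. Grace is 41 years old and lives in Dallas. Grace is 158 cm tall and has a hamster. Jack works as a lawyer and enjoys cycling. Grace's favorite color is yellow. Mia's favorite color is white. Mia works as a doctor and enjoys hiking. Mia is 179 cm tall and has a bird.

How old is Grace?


Grace is 41 years old

41


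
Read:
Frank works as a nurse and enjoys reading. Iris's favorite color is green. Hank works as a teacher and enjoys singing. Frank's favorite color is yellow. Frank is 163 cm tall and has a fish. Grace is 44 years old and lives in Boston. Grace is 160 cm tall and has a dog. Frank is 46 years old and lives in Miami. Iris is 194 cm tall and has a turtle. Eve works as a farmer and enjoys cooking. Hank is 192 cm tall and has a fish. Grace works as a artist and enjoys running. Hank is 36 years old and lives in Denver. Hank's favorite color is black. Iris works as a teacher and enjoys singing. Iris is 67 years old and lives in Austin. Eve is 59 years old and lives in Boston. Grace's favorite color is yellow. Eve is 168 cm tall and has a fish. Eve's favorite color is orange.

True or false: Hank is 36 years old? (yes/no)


Hank is actually 36. yes

yes


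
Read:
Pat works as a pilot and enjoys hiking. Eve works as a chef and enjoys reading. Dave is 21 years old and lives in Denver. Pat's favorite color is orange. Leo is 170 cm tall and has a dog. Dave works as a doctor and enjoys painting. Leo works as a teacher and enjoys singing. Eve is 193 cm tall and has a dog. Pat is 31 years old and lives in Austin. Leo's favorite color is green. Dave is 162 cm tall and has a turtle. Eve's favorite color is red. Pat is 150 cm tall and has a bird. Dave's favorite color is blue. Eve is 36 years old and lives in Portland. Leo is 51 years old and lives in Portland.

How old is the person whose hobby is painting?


Person with hobby=painting is Dave, age 21

21


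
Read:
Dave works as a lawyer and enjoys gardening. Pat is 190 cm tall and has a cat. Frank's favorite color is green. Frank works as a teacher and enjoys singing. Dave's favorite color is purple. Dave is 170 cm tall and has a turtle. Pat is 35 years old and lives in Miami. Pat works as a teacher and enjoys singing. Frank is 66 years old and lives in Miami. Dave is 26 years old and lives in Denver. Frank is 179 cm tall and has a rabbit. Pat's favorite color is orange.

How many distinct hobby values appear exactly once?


Unique hobby values: 1

1


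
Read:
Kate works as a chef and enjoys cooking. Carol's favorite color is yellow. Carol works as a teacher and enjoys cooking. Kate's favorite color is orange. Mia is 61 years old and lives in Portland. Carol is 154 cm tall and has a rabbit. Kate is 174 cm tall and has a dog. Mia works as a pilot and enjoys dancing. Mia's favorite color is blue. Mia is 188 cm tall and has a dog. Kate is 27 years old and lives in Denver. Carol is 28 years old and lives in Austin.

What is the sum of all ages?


61+27+28 = 116

116


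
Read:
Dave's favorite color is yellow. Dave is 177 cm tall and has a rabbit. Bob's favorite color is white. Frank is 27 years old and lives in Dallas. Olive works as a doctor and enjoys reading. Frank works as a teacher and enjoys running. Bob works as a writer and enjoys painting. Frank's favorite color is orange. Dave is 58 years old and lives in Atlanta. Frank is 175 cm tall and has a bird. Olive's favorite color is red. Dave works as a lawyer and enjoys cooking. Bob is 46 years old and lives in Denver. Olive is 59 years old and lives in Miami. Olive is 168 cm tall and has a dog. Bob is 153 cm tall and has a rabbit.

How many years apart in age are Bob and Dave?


46 vs 58, diff = 12

12


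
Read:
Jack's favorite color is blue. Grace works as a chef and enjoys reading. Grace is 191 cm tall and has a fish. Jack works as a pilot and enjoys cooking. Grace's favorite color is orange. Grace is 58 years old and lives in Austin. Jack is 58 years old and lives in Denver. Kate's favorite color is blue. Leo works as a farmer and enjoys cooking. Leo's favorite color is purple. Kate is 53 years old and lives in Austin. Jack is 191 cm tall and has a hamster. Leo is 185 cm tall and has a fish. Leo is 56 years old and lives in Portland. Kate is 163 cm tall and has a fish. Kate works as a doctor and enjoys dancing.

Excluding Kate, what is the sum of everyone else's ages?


Sum (excluding Kate): 172

172


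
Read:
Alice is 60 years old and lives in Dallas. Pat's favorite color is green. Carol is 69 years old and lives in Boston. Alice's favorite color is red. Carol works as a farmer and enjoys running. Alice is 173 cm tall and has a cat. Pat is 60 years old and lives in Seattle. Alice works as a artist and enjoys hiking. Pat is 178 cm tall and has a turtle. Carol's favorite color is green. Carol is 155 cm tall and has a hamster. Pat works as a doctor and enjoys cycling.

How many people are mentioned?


People: Alice, Carol, Pat. Count = 3

3


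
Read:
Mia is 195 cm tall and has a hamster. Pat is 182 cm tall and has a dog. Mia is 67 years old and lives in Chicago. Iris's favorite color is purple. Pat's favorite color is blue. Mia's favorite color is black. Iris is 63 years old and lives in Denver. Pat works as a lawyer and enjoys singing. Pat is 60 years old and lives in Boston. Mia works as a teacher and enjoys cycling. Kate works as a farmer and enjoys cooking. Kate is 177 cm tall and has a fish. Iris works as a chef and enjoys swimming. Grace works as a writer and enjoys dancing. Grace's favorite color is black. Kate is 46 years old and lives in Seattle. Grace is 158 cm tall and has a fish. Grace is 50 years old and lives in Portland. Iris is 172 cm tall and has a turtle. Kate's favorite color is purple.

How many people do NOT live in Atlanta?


Not in Atlanta: 5

5


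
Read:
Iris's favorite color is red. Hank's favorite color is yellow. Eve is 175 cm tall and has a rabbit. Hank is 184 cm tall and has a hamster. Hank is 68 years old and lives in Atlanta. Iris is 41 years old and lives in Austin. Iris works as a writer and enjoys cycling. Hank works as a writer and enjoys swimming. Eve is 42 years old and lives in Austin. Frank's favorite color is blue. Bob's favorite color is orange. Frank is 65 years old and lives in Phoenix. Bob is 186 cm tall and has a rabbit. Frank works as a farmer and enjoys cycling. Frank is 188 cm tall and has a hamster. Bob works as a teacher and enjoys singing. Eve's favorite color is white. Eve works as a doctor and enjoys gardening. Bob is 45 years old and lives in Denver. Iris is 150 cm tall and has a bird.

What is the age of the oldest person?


Oldest: Hank at 68

68


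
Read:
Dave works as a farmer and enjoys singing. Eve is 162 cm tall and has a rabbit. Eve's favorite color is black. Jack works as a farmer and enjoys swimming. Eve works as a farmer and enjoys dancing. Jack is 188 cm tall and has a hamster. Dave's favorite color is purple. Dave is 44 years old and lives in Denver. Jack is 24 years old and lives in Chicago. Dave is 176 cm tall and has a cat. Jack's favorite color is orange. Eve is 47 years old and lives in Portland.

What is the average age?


Sum=115, n=3, avg=38.33

38.33


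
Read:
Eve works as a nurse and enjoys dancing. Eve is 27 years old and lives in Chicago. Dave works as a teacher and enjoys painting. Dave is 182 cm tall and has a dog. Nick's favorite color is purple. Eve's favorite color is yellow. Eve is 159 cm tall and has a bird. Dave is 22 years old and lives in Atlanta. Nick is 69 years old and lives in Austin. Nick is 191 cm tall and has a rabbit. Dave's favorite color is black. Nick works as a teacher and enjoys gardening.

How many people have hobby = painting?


Count: 1

1


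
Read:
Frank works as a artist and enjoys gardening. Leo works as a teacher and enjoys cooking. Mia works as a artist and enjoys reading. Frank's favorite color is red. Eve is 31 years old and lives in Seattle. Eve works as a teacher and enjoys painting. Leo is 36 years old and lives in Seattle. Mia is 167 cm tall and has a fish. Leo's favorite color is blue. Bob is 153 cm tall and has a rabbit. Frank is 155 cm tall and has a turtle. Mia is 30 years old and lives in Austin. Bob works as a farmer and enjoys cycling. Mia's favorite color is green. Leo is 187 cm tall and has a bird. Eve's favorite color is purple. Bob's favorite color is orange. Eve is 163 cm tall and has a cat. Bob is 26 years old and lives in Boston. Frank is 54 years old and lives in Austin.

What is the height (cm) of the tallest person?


Tallest: Leo at 187 cm

187


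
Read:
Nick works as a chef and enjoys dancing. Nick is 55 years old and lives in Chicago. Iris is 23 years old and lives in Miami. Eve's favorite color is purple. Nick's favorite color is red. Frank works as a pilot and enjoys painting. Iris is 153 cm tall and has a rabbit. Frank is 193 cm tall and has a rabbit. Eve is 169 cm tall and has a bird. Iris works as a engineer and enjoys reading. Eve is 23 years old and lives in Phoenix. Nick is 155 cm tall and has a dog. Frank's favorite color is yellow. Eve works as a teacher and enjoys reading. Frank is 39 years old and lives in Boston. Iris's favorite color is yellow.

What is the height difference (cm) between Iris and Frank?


|153 - 193| = 40

40


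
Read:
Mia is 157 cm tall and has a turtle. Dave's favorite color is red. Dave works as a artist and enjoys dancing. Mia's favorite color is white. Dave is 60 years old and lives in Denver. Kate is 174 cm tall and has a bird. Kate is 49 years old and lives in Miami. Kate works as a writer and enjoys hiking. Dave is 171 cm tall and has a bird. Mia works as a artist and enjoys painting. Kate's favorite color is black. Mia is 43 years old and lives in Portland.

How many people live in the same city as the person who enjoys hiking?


Person with hobby hiking is Kate, city Miami. Count = 1

1


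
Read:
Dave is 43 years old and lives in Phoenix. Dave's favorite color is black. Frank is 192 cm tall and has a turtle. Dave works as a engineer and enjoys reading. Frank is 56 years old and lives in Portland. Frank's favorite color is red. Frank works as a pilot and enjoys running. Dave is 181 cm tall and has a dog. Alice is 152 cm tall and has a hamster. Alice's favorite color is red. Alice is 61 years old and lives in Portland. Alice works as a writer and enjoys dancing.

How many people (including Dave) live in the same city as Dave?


Dave lives in Phoenix. Count = 1

1


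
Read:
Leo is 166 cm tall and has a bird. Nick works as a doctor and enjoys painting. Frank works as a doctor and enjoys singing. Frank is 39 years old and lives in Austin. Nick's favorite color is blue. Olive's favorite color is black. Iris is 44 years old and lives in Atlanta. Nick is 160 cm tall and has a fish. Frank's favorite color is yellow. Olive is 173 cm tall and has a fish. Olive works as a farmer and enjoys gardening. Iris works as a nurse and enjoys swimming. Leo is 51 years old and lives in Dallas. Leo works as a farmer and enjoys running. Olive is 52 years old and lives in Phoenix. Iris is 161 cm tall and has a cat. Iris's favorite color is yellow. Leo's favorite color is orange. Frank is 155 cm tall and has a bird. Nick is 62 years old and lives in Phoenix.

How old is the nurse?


The nurse is Iris, age 44

44


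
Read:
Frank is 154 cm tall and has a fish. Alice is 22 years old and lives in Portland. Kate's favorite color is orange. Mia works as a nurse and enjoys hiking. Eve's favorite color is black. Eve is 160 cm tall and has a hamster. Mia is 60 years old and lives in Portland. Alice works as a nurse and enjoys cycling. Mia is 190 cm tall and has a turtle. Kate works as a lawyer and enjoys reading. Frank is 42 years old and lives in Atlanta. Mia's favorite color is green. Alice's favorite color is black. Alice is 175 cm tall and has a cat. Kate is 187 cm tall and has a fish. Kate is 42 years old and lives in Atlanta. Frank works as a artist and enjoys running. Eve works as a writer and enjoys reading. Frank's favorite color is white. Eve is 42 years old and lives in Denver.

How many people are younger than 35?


Filter: 1

1


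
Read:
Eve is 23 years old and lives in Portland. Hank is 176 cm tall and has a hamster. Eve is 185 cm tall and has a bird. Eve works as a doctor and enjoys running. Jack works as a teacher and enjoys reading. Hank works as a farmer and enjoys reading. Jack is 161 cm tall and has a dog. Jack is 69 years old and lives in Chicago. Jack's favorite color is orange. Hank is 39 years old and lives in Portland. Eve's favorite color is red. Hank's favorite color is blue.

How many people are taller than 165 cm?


Taller than 165: 2

2


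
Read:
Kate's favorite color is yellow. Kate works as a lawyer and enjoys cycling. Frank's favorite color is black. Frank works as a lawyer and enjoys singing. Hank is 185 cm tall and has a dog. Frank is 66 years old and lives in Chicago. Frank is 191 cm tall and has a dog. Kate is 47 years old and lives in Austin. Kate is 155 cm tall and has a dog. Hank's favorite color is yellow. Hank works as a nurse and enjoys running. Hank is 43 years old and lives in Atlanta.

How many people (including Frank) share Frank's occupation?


Frank is a lawyer. Count = 2

2


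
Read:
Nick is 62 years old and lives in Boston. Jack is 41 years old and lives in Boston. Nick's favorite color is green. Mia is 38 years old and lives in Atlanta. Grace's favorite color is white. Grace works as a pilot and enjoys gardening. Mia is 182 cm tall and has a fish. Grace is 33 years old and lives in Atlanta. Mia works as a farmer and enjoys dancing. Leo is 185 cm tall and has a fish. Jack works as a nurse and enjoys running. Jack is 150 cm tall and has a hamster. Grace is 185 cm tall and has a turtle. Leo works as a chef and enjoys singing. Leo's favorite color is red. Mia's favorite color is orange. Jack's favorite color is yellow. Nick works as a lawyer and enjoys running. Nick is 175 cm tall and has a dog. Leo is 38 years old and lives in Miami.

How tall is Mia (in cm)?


Mia is 182 cm tall

182


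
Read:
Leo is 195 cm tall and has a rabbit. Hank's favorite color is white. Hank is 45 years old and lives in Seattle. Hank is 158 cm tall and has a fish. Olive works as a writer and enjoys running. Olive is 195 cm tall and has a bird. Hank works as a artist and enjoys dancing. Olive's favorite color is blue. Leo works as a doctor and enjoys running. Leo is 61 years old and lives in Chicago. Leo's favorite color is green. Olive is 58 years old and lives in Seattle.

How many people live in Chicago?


Count in Chicago: 1

1


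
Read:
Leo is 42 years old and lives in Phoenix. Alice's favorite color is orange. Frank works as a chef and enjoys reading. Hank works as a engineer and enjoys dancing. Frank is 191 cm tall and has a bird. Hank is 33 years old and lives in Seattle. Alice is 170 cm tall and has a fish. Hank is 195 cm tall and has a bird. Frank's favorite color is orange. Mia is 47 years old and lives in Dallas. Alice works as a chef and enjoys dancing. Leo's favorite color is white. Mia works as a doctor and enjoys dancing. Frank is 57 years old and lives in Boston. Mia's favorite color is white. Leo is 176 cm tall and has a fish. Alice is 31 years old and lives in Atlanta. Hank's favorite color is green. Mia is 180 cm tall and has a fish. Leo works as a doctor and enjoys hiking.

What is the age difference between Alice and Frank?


|31 - 57| = 26

26


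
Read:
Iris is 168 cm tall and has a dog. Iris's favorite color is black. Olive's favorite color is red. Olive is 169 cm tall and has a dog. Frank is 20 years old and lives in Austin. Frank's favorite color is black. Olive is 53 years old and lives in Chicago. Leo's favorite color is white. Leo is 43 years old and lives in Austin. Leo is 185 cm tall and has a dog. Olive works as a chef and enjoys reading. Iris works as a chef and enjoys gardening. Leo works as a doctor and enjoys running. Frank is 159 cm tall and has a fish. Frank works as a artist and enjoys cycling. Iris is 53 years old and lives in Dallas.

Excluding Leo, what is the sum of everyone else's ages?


Sum (excluding Leo): 126

126


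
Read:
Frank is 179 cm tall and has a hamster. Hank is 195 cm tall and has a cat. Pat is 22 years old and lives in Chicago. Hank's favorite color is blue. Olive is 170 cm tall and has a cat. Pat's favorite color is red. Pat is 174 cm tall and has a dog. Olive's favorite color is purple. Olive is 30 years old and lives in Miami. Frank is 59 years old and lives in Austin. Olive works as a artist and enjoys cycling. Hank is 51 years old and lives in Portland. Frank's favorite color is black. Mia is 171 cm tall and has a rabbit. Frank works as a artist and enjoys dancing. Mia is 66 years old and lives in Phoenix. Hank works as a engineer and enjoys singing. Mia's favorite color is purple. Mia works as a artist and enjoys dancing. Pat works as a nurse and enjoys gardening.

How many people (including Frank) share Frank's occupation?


Frank is a artist. Count = 3

3


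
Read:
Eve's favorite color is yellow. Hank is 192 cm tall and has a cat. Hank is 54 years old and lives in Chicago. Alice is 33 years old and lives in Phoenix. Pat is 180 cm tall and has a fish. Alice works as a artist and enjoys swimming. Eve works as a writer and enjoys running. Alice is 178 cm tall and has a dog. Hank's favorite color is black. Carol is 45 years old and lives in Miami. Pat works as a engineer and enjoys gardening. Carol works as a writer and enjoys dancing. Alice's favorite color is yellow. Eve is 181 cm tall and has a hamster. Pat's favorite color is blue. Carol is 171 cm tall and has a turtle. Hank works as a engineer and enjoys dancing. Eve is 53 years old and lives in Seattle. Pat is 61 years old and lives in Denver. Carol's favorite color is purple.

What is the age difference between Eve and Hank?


|53 - 54| = 1

1


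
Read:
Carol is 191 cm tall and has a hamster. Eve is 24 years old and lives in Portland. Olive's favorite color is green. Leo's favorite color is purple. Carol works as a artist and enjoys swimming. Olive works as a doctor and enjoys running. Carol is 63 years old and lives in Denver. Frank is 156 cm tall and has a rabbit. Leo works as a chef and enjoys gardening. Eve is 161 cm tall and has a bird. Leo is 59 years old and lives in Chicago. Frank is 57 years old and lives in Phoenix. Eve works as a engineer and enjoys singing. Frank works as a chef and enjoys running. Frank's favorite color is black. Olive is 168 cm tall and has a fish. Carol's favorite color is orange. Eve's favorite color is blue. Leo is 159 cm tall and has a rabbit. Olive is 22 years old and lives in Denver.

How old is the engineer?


The engineer is Eve, age 24

24


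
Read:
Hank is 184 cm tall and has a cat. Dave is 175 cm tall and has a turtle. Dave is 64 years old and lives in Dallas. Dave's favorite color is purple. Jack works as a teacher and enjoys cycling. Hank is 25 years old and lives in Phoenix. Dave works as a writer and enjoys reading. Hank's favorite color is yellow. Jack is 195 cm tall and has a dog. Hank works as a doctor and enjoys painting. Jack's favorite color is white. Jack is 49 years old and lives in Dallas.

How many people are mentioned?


People: Hank, Jack, Dave. Count = 3

3


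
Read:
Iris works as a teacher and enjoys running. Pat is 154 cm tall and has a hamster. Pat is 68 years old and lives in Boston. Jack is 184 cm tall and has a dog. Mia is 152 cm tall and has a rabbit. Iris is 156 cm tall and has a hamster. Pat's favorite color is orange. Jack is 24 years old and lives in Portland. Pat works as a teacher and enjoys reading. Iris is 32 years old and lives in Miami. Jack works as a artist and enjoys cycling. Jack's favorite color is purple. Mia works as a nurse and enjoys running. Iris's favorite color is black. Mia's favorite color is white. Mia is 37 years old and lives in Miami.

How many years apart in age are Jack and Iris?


24 vs 32, diff = 8

8


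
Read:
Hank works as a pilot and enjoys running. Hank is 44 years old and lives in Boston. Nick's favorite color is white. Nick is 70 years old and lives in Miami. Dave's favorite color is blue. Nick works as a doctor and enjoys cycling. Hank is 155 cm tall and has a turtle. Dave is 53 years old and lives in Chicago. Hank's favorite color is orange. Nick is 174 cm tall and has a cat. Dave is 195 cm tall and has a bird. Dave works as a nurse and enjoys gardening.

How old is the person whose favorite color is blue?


Person with favorite color=blue is Dave, age 53

53


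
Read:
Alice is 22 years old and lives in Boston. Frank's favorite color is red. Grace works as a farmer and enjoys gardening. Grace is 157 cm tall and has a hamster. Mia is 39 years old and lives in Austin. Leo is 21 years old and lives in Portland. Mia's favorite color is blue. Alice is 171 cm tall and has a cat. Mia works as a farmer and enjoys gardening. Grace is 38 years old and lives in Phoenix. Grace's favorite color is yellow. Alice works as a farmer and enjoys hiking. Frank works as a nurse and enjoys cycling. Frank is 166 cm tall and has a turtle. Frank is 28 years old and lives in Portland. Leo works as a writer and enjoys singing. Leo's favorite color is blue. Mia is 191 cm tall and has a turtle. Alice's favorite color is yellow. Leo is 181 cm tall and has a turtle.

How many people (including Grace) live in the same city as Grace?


Grace lives in Phoenix. Count = 1

1


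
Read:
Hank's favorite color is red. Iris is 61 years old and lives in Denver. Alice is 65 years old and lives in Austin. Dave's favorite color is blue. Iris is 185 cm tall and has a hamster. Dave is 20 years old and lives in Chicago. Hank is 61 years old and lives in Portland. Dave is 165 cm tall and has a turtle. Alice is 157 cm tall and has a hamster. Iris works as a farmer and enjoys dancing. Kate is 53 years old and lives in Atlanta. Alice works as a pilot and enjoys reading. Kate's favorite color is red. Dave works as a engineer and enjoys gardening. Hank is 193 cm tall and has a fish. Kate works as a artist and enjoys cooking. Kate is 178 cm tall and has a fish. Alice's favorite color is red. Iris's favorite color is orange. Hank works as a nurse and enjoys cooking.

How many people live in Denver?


Count in Denver: 1

1
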